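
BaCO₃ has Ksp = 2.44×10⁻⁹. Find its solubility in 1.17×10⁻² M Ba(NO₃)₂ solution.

BaCO₃(s) ⇌ Ba²⁺(aq) + CO₃²⁻(aq)
Let s be the solubility of BaCO₃ here. The common ion gives [Ba²⁺] ≈ 1.17×10⁻² M, and [CO₃²⁻] = s.
Ksp = [Ba²⁺][CO₃²⁻] = (1.17×10⁻²)s
s = 2.44×10⁻⁹ / (1.17×10⁻²) = 2.09×10⁻⁷
s = 2.09×10⁻⁷ M

2.09×10⁻⁷ M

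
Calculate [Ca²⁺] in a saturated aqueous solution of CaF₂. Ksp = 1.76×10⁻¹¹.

CaF₂(s) ⇌ Ca²⁺(aq) + 2 F⁻(aq)
With molar solubility s: [Ca²⁺] = s, [F⁻] = 2s.
Ksp = [Ca²⁺][F⁻]^2 = s · (2s)^2 = 4s^3 = 1.76×10⁻¹¹
s = 1.64×10⁻⁴ mol/L
[Ca²⁺] = s = 1.64×10⁻⁴ mol/L

1.64×10⁻⁴ M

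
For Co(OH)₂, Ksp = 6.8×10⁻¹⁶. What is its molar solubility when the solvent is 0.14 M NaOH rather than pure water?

3.5×10⁻¹⁴ M

Co(OH)₂(s) ⇌ Co²⁺(aq) + 2 OH⁻(aq)
Let s be the solubility of Co(OH)₂ here. The common ion gives [OH⁻] ≈ 0.14 M, and [Co²⁺] = s.
Ksp = [Co²⁺][OH⁻]^2 = s(0.14)^2
s = 6.8×10⁻¹⁶ / (0.14)^2 = 3.5×10⁻¹⁴
s = 3.5×10⁻¹⁴ M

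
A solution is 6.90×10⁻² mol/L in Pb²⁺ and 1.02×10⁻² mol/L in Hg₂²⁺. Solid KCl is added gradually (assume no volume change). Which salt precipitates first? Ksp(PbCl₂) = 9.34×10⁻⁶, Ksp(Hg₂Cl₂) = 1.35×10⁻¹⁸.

Hg₂Cl₂

Each salt precipitates once Q = Ksp for that salt.
For PbCl₂: [Cl⁻] = (Ksp/[Pb²⁺])^(1/2) = 1.16×10⁻² mol/L
For Hg₂Cl₂: [Cl⁻] = (Ksp/[Hg₂²⁺])^(1/2) = 1.15×10⁻⁸ mol/L
The smaller threshold [Cl⁻] is reached first, so Hg₂Cl₂ precipitates first.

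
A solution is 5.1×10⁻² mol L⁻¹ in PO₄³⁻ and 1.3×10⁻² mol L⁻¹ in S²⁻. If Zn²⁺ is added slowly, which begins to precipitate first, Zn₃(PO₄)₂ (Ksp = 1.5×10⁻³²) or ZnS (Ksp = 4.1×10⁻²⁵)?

Precipitation of each salt begins when its ion product equals Ksp.
For Zn₃(PO₄)₂: [Zn²⁺] = (Ksp/[PO₄³⁻]^2)^(1/3) = 1.8×10⁻¹⁰ mol L⁻¹
For ZnS: [Zn²⁺] = (Ksp/[S²⁻]) = 3.2×10⁻²³ mol L⁻¹
ZnS requires the lower [Zn²⁺], so it precipitates first.

ZnS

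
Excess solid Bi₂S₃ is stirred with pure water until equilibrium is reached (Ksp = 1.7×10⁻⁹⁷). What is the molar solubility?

1.7×10⁻²⁰ M

Bi₂S₃(s) ⇌ 2 Bi³⁺(aq) + 3 S²⁻(aq)
Let s be the molar solubility. Then [Bi³⁺] = 2s and [S²⁻] = 3s.
Ksp = [Bi³⁺]^2[S²⁻]^3 = (2s)^2 · (3s)^3 = 108s^5
108s^5 = 1.7×10⁻⁹⁷  ⇒  s^5 = 1.6×10⁻⁹⁹
Taking the 5th root, s = 1.7×10⁻²⁰ mol L⁻¹.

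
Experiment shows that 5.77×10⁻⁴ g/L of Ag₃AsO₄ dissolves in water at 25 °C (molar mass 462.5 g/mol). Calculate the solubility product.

Ksp = 6.54×10⁻²³

Convert to molarity: s = 5.77×10⁻⁴ / 462.5 = 1.2476×10⁻⁶ mol/L
Ag₃AsO₄(s) ⇌ 3 Ag⁺(aq) + AsO₄³⁻(aq)
Call the molar solubility s, so that [Ag⁺] = 3s and [AsO₄³⁻] = s.
Ksp = [Ag⁺]^3[AsO₄³⁻] = (3s)^3 · s = 27s^4
Ksp = 27 × (1.2476×10⁻⁶)^4 = 6.54×10⁻²³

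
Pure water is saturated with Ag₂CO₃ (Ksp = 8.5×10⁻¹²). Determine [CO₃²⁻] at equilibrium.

1.3×10⁻⁴ M

Ag₂CO₃(s) ⇌ 2 Ag⁺(aq) + CO₃²⁻(aq)
Call the molar solubility s, so that [Ag⁺] = 2s and [CO₃²⁻] = s.
Ksp = [Ag⁺]^2[CO₃²⁻] = (2s)^2 · s = 4s^3 = 8.5×10⁻¹²
s = 1.3×10⁻⁴ mol L⁻¹
[CO₃²⁻] = s = 1.3×10⁻⁴ mol L⁻¹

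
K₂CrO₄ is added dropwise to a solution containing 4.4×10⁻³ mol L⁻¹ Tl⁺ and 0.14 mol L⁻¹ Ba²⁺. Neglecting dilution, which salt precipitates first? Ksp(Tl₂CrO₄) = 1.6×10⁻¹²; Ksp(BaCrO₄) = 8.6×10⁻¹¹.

Precipitation of each salt begins when its ion product equals Ksp.
For Tl₂CrO₄: [CrO₄²⁻] = (Ksp/[Tl⁺]^2) = 8.3×10⁻⁸ mol L⁻¹
For BaCrO₄: [CrO₄²⁻] = (Ksp/[Ba²⁺]) = 6.1×10⁻¹⁰ mol L⁻¹
Since BaCrO₄ needs less CrO₄²⁻ to reach saturation, it precipitates first.

BaCrO₄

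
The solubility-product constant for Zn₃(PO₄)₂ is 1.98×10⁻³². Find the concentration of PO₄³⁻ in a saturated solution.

3.58×10⁻⁷ M

Zn₃(PO₄)₂(s) ⇌ 3 Zn²⁺(aq) + 2 PO₄³⁻(aq)
Let s be the molar solubility. Then [Zn²⁺] = 3s and [PO₄³⁻] = 2s.
Ksp = [Zn²⁺]^3[PO₄³⁻]^2 = (3s)^3 · (2s)^2 = 108s^5 = 1.98×10⁻³²
s = 1.79×10⁻⁷ M
[PO₄³⁻] = 2s = 3.58×10⁻⁷ M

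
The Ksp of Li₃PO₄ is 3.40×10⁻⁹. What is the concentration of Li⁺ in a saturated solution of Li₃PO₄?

1.00×10⁻² M

Li₃PO₄(s) ⇌ 3 Li⁺(aq) + PO₄³⁻(aq)
Call the molar solubility s, so that [Li⁺] = 3s and [PO₄³⁻] = s.
Ksp = [Li⁺]^3[PO₄³⁻] = (3s)^3 · s = 27s^4 = 3.40×10⁻⁹
s = 3.35×10⁻³ mol/L
[Li⁺] = 3s = 1.00×10⁻² mol/L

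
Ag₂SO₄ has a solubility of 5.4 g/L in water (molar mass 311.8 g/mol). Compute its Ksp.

Molar solubility s = (5.4 g/L) / (311.8 g/mol) = 1.732×10⁻² mol/L
Ag₂SO₄(s) ⇌ 2 Ag⁺(aq) + SO₄²⁻(aq)
Call the molar solubility s, so that [Ag⁺] = 2s and [SO₄²⁻] = s.
Ksp = [Ag⁺]^2[SO₄²⁻] = (2s)^2 · s = 4s^3
Ksp = 4 × (1.732×10⁻²)^3 = 2.1×10⁻⁵

Ksp = 2.1×10⁻⁵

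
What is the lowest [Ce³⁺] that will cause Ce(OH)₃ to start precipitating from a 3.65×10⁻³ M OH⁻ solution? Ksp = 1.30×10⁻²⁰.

2.67×10⁻¹³ M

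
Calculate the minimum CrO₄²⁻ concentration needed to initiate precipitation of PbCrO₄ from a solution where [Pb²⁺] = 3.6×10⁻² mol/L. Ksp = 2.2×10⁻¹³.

6.1×10⁻¹² M

A salt starts to precipitate once the ion product Q reaches its Ksp.
PbCrO₄(s) ⇌ Pb²⁺(aq) + CrO₄²⁻(aq)
Ksp = [Pb²⁺][CrO₄²⁻] = [CrO₄²⁻](3.6×10⁻²)
[CrO₄²⁻] = 2.2×10⁻¹³ / (3.6×10⁻²) = 6.1×10⁻¹²
[CrO₄²⁻] = 6.1×10⁻¹² mol/L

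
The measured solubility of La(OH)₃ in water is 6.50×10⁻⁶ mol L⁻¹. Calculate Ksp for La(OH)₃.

Ksp = 4.82×10⁻²⁰

La(OH)₃(s) ⇌ La³⁺(aq) + 3 OH⁻(aq)
If s mol/L of La(OH)₃ dissolves, [La³⁺] = s and [OH⁻] = 3s.
Ksp = [La³⁺][OH⁻]^3 = s · (3s)^3 = 27s^4
Ksp = 27 × (6.50×10⁻⁶)^4 = 4.82×10⁻²⁰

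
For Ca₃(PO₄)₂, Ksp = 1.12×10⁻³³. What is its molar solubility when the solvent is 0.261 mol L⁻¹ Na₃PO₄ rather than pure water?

Ca₃(PO₄)₂(s) ⇌ 3 Ca²⁺(aq) + 2 PO₄³⁻(aq)
Let s be the solubility of Ca₃(PO₄)₂ here. The common ion gives [PO₄³⁻] ≈ 0.261 mol L⁻¹, and [Ca²⁺] = 3s.
Ksp = [Ca²⁺]^3[PO₄³⁻]^2 = (3s)^3(0.261)^2
(3s)^3 = 1.12×10⁻³³ / (0.261)^2 = 1.64×10⁻³²
s = 8.48×10⁻¹² mol L⁻¹

8.48×10⁻¹² M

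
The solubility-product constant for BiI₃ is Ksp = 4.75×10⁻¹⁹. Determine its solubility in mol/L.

1.15×10⁻⁵ M

BiI₃(s) ⇌ Bi³⁺(aq) + 3 I⁻(aq)
Call the molar solubility s, so that [Bi³⁺] = s and [I⁻] = 3s.
Ksp = [Bi³⁺][I⁻]^3 = s · (3s)^3 = 27s^4
27s^4 = 4.75×10⁻¹⁹  ⇒  s^4 = 1.76×10⁻²⁰
Taking the 4th root, s = 1.15×10⁻⁵ mol/L.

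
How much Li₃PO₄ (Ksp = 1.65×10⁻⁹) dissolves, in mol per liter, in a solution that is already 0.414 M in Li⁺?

2.33×10⁻⁸ M

Li₃PO₄(s) ⇌ 3 Li⁺(aq) + PO₄³⁻(aq)
With Li⁺ already at 0.414 M and s small, take [Li⁺] ≈ 0.414 M and [PO₄³⁻] = s.
Ksp = [Li⁺]^3[PO₄³⁻] = (0.414)^3s
s = 1.65×10⁻⁹ / (0.414)^3 = 2.33×10⁻⁸
s = 2.33×10⁻⁸ M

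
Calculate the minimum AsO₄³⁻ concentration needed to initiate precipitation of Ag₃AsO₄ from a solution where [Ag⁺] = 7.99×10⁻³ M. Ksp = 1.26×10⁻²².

2.47×10⁻¹⁶ M

Precipitation of each salt begins when its ion product equals Ksp.
Ag₃AsO₄(s) ⇌ 3 Ag⁺(aq) + AsO₄³⁻(aq)
Ksp = [Ag⁺]^3[AsO₄³⁻] = [AsO₄³⁻](7.99×10⁻³)^3
[AsO₄³⁻] = 1.26×10⁻²² / (7.99×10⁻³)^3 = 2.47×10⁻¹⁶
[AsO₄³⁻] = 2.47×10⁻¹⁶ M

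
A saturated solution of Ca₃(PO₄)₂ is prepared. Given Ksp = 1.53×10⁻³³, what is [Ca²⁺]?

Ca₃(PO₄)₂(s) ⇌ 3 Ca²⁺(aq) + 2 PO₄³⁻(aq)
With molar solubility s: [Ca²⁺] = 3s, [PO₄³⁻] = 2s.
Ksp = [Ca²⁺]^3[PO₄³⁻]^2 = (3s)^3 · (2s)^2 = 108s^5 = 1.53×10⁻³³
s = 1.07×10⁻⁷ M
[Ca²⁺] = 3s = 3.22×10⁻⁷ M

3.22×10⁻⁷ M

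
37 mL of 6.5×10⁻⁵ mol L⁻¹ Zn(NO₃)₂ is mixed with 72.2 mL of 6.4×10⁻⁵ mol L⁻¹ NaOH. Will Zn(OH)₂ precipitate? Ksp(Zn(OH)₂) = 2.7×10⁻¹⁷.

Yes

Total volume after mixing = 37 + 72.2 = 109.2 mL.
[Zn²⁺] = (6.5×10⁻⁵)(37)/109.2 = 2.2×10⁻⁵ mol L⁻¹
[OH⁻] = (6.4×10⁻⁵)(72.2)/109.2 = 4.2×10⁻⁵ mol L⁻¹
Q = [Zn²⁺][OH⁻]^2 = 3.9×10⁻¹⁴
Q = 3.9×10⁻¹⁴ > Ksp = 2.7×10⁻¹⁷, so the solution is supersaturated and Zn(OH)₂ precipitates.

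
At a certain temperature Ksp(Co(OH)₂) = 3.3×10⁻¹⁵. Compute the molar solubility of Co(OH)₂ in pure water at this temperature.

Co(OH)₂(s) ⇌ Co²⁺(aq) + 2 OH⁻(aq)
Call the molar solubility s, so that [Co²⁺] = s and [OH⁻] = 2s.
Ksp = [Co²⁺][OH⁻]^2 = s · (2s)^2 = 4s^3
4s^3 = 3.3×10⁻¹⁵  ⇒  s^3 = 8.3×10⁻¹⁶
s = (8.3×10⁻¹⁶)^(1/3) = 9.4×10⁻⁶ M

9.4×10⁻⁶ M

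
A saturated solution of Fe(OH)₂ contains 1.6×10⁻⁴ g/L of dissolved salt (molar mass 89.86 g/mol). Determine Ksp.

s = (1.6×10⁻⁴ g L⁻¹)/(89.86 g mol⁻¹) = 1.781×10⁻⁶ M
Fe(OH)₂(s) ⇌ Fe²⁺(aq) + 2 OH⁻(aq)
For each mole of Fe(OH)₂ that dissolves per liter, [Fe²⁺] = s and [OH⁻] = 2s; let s denote this solubility.
Ksp = [Fe²⁺][OH⁻]^2 = s · (2s)^2 = 4s^3
Ksp = 4 × (1.781×10⁻⁶)^3 = 2.3×10⁻¹⁷

Ksp = 2.3×10⁻¹⁷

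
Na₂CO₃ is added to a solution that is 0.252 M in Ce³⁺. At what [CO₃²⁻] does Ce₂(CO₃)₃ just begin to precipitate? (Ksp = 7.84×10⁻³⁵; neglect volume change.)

1.07×10⁻¹¹ M

A salt starts to precipitate once the ion product Q reaches its Ksp.
Ce₂(CO₃)₃(s) ⇌ 2 Ce³⁺(aq) + 3 CO₃²⁻(aq)
Ksp = [Ce³⁺]^2[CO₃²⁻]^3 = [CO₃²⁻]^3(0.252)^2
[CO₃²⁻]^3 = 7.84×10⁻³⁵ / (0.252)^2 = 1.23×10⁻³³
[CO₃²⁻] = 1.07×10⁻¹¹ M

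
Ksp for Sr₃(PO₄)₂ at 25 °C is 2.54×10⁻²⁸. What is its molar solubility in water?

Sr₃(PO₄)₂(s) ⇌ 3 Sr²⁺(aq) + 2 PO₄³⁻(aq)
With molar solubility s: [Sr²⁺] = 3s, [PO₄³⁻] = 2s.
Ksp = [Sr²⁺]^3[PO₄³⁻]^2 = (3s)^3 · (2s)^2 = 108s^5
108s^5 = 2.54×10⁻²⁸  ⇒  s^5 = 2.35×10⁻³⁰
s = (2.35×10⁻³⁰)^(1/5) = 1.19×10⁻⁶ mol L⁻¹

1.19×10⁻⁶ M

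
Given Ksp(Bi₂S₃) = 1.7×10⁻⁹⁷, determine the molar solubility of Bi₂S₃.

1.7×10⁻²⁰ M

Bi₂S₃(s) ⇌ 2 Bi³⁺(aq) + 3 S²⁻(aq)
For each mole of Bi₂S₃ that dissolves per liter, [Bi³⁺] = 2s and [S²⁻] = 3s; let s denote this solubility.
Ksp = [Bi³⁺]^2[S²⁻]^3 = (2s)^2 · (3s)^3 = 108s^5
108s^5 = 1.7×10⁻⁹⁷  ⇒  s^5 = 1.6×10⁻⁹⁹
Taking the 5th root, s = 1.7×10⁻²⁰ mol/L.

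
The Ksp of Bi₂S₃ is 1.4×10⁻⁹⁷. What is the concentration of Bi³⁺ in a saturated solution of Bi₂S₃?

3.3×10⁻²⁰ M

Bi₂S₃(s) ⇌ 2 Bi³⁺(aq) + 3 S²⁻(aq)
If s mol/L of Bi₂S₃ dissolves, [Bi³⁺] = 2s and [S²⁻] = 3s.
Ksp = [Bi³⁺]^2[S²⁻]^3 = (2s)^2 · (3s)^3 = 108s^5 = 1.4×10⁻⁹⁷
s = 1.7×10⁻²⁰ mol L⁻¹
[Bi³⁺] = 2s = 3.3×10⁻²⁰ mol L⁻¹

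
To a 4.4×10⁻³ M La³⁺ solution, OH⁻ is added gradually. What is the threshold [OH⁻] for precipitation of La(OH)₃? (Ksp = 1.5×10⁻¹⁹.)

3.2×10⁻⁶ M

A salt starts to precipitate once the ion product Q reaches its Ksp.
La(OH)₃(s) ⇌ La³⁺(aq) + 3 OH⁻(aq)
Ksp = [La³⁺][OH⁻]^3 = [OH⁻]^3(4.4×10⁻³)
[OH⁻]^3 = 1.5×10⁻¹⁹ / (4.4×10⁻³) = 3.4×10⁻¹⁷
[OH⁻] = 3.2×10⁻⁶ M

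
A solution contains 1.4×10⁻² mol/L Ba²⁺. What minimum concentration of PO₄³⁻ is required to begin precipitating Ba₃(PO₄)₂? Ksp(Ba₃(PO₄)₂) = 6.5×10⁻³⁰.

1.5×10⁻¹² M

A salt starts to precipitate once the ion product Q reaches its Ksp.
Ba₃(PO₄)₂(s) ⇌ 3 Ba²⁺(aq) + 2 PO₄³⁻(aq)
Ksp = [Ba²⁺]^3[PO₄³⁻]^2 = [PO₄³⁻]^2(1.4×10⁻²)^3
[PO₄³⁻]^2 = 6.5×10⁻³⁰ / (1.4×10⁻²)^3 = 2.4×10⁻²⁴
[PO₄³⁻] = 1.5×10⁻¹² mol/L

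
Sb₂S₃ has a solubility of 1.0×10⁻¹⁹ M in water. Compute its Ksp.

Ksp = 1.1×10⁻⁹³

Sb₂S₃(s) ⇌ 2 Sb³⁺(aq) + 3 S²⁻(aq)
Let s be the molar solubility. Then [Sb³⁺] = 2s and [S²⁻] = 3s.
Ksp = [Sb³⁺]^2[S²⁻]^3 = (2s)^2 · (3s)^3 = 108s^5
Ksp = 108 × (1.0×10⁻¹⁹)^5 = 1.1×10⁻⁹³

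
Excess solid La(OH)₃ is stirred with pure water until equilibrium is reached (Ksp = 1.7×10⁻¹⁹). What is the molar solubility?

La(OH)₃(s) ⇌ La³⁺(aq) + 3 OH⁻(aq)
With molar solubility s: [La³⁺] = s, [OH⁻] = 3s.
Ksp = [La³⁺][OH⁻]^3 = s · (3s)^3 = 27s^4
27s^4 = 1.7×10⁻¹⁹  ⇒  s^4 = 6.3×10⁻²¹
s = 8.9×10⁻⁶ mol/L

8.9×10⁻⁶ M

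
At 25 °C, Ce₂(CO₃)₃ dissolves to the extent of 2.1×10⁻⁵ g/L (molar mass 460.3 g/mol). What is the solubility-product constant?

Ksp = 2.1×10⁻³⁵

s = (2.1×10⁻⁵ g L⁻¹)/(460.3 g mol⁻¹) = 4.562×10⁻⁸ M
Ce₂(CO₃)₃(s) ⇌ 2 Ce³⁺(aq) + 3 CO₃²⁻(aq)
With molar solubility s: [Ce³⁺] = 2s, [CO₃²⁻] = 3s.
Ksp = [Ce³⁺]^2[CO₃²⁻]^3 = (2s)^2 · (3s)^3 = 108s^5
Ksp = 108 × (4.562×10⁻⁸)^5 = 2.1×10⁻³⁵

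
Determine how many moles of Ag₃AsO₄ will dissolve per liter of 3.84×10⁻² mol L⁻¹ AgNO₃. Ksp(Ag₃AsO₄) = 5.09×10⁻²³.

Ag₃AsO₄(s) ⇌ 3 Ag⁺(aq) + AsO₄³⁻(aq)
Ag⁺ is already present at 3.84×10⁻² mol L⁻¹. If s mol/L of Ag₃AsO₄ dissolves, [AsO₄³⁻] = s while [Ag⁺] ≈ 3.84×10⁻² mol L⁻¹.
Ksp = [Ag⁺]^3[AsO₄³⁻] = (3.84×10⁻²)^3s
s = 5.09×10⁻²³ / (3.84×10⁻²)^3 = 8.99×10⁻¹⁹
s = 8.99×10⁻¹⁹ mol L⁻¹

8.99×10⁻¹⁹ M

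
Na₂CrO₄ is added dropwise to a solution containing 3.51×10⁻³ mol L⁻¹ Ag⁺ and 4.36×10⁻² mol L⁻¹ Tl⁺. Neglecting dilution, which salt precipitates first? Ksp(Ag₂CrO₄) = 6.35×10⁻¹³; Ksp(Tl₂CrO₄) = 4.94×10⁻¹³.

Tl₂CrO₄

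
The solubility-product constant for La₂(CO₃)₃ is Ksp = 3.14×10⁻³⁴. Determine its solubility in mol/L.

La₂(CO₃)₃(s) ⇌ 2 La³⁺(aq) + 3 CO₃²⁻(aq)
If s mol/L of La₂(CO₃)₃ dissolves, [La³⁺] = 2s and [CO₃²⁻] = 3s.
Ksp = [La³⁺]^2[CO₃²⁻]^3 = (2s)^2 · (3s)^3 = 108s^5
108s^5 = 3.14×10⁻³⁴  ⇒  s^5 = 2.91×10⁻³⁶
s = (2.91×10⁻³⁶)^(1/5) = 7.81×10⁻⁸ mol/L

7.81×10⁻⁸ M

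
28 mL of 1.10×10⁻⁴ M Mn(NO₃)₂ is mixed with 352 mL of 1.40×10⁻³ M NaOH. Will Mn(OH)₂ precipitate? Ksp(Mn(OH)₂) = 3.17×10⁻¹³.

Yes

The combined volume is 380 mL.
[Mn²⁺] = (1.10×10⁻⁴)(28)/380 = 8.11×10⁻⁶ M
[OH⁻] = (1.40×10⁻³)(352)/380 = 1.30×10⁻³ M
Q = [Mn²⁺][OH⁻]^2 = 1.36×10⁻¹¹
Because Q > Ksp (1.36×10⁻¹¹ vs 3.17×10⁻¹³), a precipitate of Mn(OH)₂ forms.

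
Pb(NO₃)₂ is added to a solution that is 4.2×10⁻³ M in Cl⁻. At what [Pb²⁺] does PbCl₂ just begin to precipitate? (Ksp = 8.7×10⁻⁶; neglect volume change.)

The threshold for precipitation is Q = Ksp.
PbCl₂(s) ⇌ Pb²⁺(aq) + 2 Cl⁻(aq)
Ksp = [Pb²⁺][Cl⁻]^2 = [Pb²⁺](4.2×10⁻³)^2
[Pb²⁺] = 8.7×10⁻⁶ / (4.2×10⁻³)^2 = 0.49
[Pb²⁺] = 0.49 M

0.49 M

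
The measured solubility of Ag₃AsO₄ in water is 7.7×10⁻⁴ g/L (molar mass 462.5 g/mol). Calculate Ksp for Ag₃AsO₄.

Ksp = 2.1×10⁻²²

Convert to molarity: s = 7.7×10⁻⁴ / 462.5 = 1.665×10⁻⁶ mol/L
Ag₃AsO₄(s) ⇌ 3 Ag⁺(aq) + AsO₄³⁻(aq)
Call the molar solubility s, so that [Ag⁺] = 3s and [AsO₄³⁻] = s.
Ksp = [Ag⁺]^3[AsO₄³⁻] = (3s)^3 · s = 27s^4
Ksp = 27 × (1.665×10⁻⁶)^4 = 2.1×10⁻²²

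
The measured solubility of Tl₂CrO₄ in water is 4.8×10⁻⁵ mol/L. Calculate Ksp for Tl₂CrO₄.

Ksp = 4.4×10⁻¹³

Tl₂CrO₄(s) ⇌ 2 Tl⁺(aq) + CrO₄²⁻(aq)
With molar solubility s: [Tl⁺] = 2s, [CrO₄²⁻] = s.
Ksp = [Tl⁺]^2[CrO₄²⁻] = (2s)^2 · s = 4s^3
Ksp = 4 × (4.8×10⁻⁵)^3 = 4.4×10⁻¹³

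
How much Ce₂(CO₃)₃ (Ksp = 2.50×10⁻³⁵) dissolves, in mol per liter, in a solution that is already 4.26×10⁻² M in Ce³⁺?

7.99×10⁻¹² M

Ce₂(CO₃)₃(s) ⇌ 2 Ce³⁺(aq) + 3 CO₃²⁻(aq)
Ce³⁺ is already present at 4.26×10⁻² M. If s mol/L of Ce₂(CO₃)₃ dissolves, [CO₃²⁻] = 3s while [Ce³⁺] ≈ 4.26×10⁻² M.
Ksp = [Ce³⁺]^2[CO₃²⁻]^3 = (4.26×10⁻²)^2(3s)^3
(3s)^3 = 2.50×10⁻³⁵ / (4.26×10⁻²)^2 = 1.38×10⁻³²
s = 7.99×10⁻¹² M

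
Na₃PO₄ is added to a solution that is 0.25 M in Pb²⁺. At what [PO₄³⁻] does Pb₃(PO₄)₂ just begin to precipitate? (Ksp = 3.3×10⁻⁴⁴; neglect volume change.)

1.5×10⁻²¹ M

Precipitation begins when Q = Ksp.
Pb₃(PO₄)₂(s) ⇌ 3 Pb²⁺(aq) + 2 PO₄³⁻(aq)
Ksp = [Pb²⁺]^3[PO₄³⁻]^2 = [PO₄³⁻]^2(0.25)^3
[PO₄³⁻]^2 = 3.3×10⁻⁴⁴ / (0.25)^3 = 2.1×10⁻⁴²
[PO₄³⁻] = 1.5×10⁻²¹ M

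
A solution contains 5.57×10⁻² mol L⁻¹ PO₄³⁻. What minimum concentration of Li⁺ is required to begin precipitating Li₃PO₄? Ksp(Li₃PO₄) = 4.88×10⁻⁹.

Precipitation begins when Q = Ksp.
Li₃PO₄(s) ⇌ 3 Li⁺(aq) + PO₄³⁻(aq)
Ksp = [Li⁺]^3[PO₄³⁻] = [Li⁺]^3(5.57×10⁻²)
[Li⁺]^3 = 4.88×10⁻⁹ / (5.57×10⁻²) = 8.76×10⁻⁸
[Li⁺] = 4.44×10⁻³ mol L⁻¹

4.44×10⁻³ M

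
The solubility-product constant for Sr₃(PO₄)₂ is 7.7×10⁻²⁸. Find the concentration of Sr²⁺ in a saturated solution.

Sr₃(PO₄)₂(s) ⇌ 3 Sr²⁺(aq) + 2 PO₄³⁻(aq)
With molar solubility s: [Sr²⁺] = 3s, [PO₄³⁻] = 2s.
Ksp = [Sr²⁺]^3[PO₄³⁻]^2 = (3s)^3 · (2s)^2 = 108s^5 = 7.7×10⁻²⁸
s = 1.5×10⁻⁶ M
[Sr²⁺] = 3s = 4.4×10⁻⁶ M

4.4×10⁻⁶ M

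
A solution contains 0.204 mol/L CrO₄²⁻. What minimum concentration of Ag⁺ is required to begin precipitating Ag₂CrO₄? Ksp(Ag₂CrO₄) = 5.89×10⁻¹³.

The threshold for precipitation is Q = Ksp.
Ag₂CrO₄(s) ⇌ 2 Ag⁺(aq) + CrO₄²⁻(aq)
Ksp = [Ag⁺]^2[CrO₄²⁻] = [Ag⁺]^2(0.204)
[Ag⁺]^2 = 5.89×10⁻¹³ / (0.204) = 2.89×10⁻¹²
[Ag⁺] = 1.70×10⁻⁶ mol/L

1.70×10⁻⁶ M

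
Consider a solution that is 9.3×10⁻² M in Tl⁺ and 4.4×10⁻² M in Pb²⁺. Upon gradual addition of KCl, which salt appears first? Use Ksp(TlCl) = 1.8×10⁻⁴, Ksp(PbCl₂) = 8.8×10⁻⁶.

The threshold for precipitation is Q = Ksp.
For TlCl: [Cl⁻] = (Ksp/[Tl⁺]) = 1.9×10⁻³ M
For PbCl₂: [Cl⁻] = (Ksp/[Pb²⁺])^(1/2) = 1.4×10⁻² M
TlCl requires the lower [Cl⁻], so it precipitates first.

TlCl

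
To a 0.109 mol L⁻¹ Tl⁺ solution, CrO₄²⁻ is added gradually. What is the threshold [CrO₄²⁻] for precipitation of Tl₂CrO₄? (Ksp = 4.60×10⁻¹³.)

3.87×10⁻¹¹ M

The threshold for precipitation is Q = Ksp.
Tl₂CrO₄(s) ⇌ 2 Tl⁺(aq) + CrO₄²⁻(aq)
Ksp = [Tl⁺]^2[CrO₄²⁻] = [CrO₄²⁻](0.109)^2
[CrO₄²⁻] = 4.60×10⁻¹³ / (0.109)^2 = 3.87×10⁻¹¹
[CrO₄²⁻] = 3.87×10⁻¹¹ mol L⁻¹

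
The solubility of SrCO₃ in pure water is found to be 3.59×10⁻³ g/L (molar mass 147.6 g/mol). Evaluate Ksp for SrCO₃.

Ksp = 5.92×10⁻¹⁰

Molar solubility s = (3.59×10⁻³ g/L) / (147.6 g/mol) = 2.4322×10⁻⁵ mol/L
SrCO₃(s) ⇌ Sr²⁺(aq) + CO₃²⁻(aq)
Call the molar solubility s, so that [Sr²⁺] = s and [CO₃²⁻] = s.
Ksp = [Sr²⁺][CO₃²⁻] = s · s = s^2
Ksp = (2.4322×10⁻⁵)^2 = 5.92×10⁻¹⁰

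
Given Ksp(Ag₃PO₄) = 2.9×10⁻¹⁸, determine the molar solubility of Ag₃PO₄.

Ag₃PO₄(s) ⇌ 3 Ag⁺(aq) + PO₄³⁻(aq)
Let s be the molar solubility. Then [Ag⁺] = 3s and [PO₄³⁻] = s.
Ksp = [Ag⁺]^3[PO₄³⁻] = (3s)^3 · s = 27s^4
27s^4 = 2.9×10⁻¹⁸  ⇒  s^4 = 1.1×10⁻¹⁹
s = (1.1×10⁻¹⁹)^(1/4) = 1.8×10⁻⁵ mol L⁻¹

1.8×10⁻⁵ M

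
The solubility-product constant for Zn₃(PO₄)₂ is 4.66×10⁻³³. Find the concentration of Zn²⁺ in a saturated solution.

4.02×10⁻⁷ M

Zn₃(PO₄)₂(s) ⇌ 3 Zn²⁺(aq) + 2 PO₄³⁻(aq)
With molar solubility s: [Zn²⁺] = 3s, [PO₄³⁻] = 2s.
Ksp = [Zn²⁺]^3[PO₄³⁻]^2 = (3s)^3 · (2s)^2 = 108s^5 = 4.66×10⁻³³
s = 1.34×10⁻⁷ M
[Zn²⁺] = 3s = 4.02×10⁻⁷ M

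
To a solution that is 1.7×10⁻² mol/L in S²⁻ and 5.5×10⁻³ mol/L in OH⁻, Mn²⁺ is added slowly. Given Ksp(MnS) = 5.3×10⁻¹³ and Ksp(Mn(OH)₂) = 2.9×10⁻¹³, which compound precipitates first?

Precipitation of each salt begins when its ion product equals Ksp.
For MnS: [Mn²⁺] = (Ksp/[S²⁻]) = 3.1×10⁻¹¹ mol/L
For Mn(OH)₂: [Mn²⁺] = (Ksp/[OH⁻]^2) = 9.6×10⁻⁹ mol/L
MnS requires the lower [Mn²⁺], so it precipitates first.

MnS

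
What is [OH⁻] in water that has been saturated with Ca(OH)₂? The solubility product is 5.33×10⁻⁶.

2.20×10⁻² M

Ca(OH)₂(s) ⇌ Ca²⁺(aq) + 2 OH⁻(aq)
Call the molar solubility s, so that [Ca²⁺] = s and [OH⁻] = 2s.
Ksp = [Ca²⁺][OH⁻]^2 = s · (2s)^2 = 4s^3 = 5.33×10⁻⁶
s = 1.10×10⁻² mol L⁻¹
[OH⁻] = 2s = 2.20×10⁻² mol L⁻¹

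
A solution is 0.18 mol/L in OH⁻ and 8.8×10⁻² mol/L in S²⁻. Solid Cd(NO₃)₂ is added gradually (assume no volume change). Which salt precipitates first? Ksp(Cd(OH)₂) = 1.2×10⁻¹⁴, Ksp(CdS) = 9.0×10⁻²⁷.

A salt starts to precipitate once the ion product Q reaches its Ksp.
For Cd(OH)₂: [Cd²⁺] = (Ksp/[OH⁻]^2) = 3.7×10⁻¹³ mol/L
For CdS: [Cd²⁺] = (Ksp/[S²⁻]) = 1.0×10⁻²⁵ mol/L
CdS requires the lower [Cd²⁺], so it precipitates first.

CdS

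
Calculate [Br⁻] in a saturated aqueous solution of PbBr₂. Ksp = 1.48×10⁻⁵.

PbBr₂(s) ⇌ Pb²⁺(aq) + 2 Br⁻(aq)
For each mole of PbBr₂ that dissolves per liter, [Pb²⁺] = s and [Br⁻] = 2s; let s denote this solubility.
Ksp = [Pb²⁺][Br⁻]^2 = s · (2s)^2 = 4s^3 = 1.48×10⁻⁵
s = 1.55×10⁻² mol/L
[Br⁻] = 2s = 3.09×10⁻² mol/L

3.09×10⁻² M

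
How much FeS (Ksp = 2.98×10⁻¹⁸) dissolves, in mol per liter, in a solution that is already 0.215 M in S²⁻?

1.39×10⁻¹⁷ M

FeS(s) ⇌ Fe²⁺(aq) + S²⁻(aq)
With S²⁻ already at 0.215 M and s small, take [S²⁻] ≈ 0.215 M and [Fe²⁺] = s.
Ksp = [Fe²⁺][S²⁻] = s(0.215)
s = 2.98×10⁻¹⁸ / (0.215) = 1.39×10⁻¹⁷
s = 1.39×10⁻¹⁷ M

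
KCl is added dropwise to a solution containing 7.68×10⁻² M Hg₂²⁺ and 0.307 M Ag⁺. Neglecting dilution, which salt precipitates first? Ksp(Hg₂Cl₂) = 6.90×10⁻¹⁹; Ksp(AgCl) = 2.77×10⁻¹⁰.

AgCl

The threshold for precipitation is Q = Ksp.
For Hg₂Cl₂: [Cl⁻] = (Ksp/[Hg₂²⁺])^(1/2) = 3.00×10⁻⁹ M
For AgCl: [Cl⁻] = (Ksp/[Ag⁺]) = 9.02×10⁻¹⁰ M
Since AgCl needs less Cl⁻ to reach saturation, it precipitates first.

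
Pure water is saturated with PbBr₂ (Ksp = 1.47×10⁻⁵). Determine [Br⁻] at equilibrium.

PbBr₂(s) ⇌ Pb²⁺(aq) + 2 Br⁻(aq)
With molar solubility s: [Pb²⁺] = s, [Br⁻] = 2s.
Ksp = [Pb²⁺][Br⁻]^2 = s · (2s)^2 = 4s^3 = 1.47×10⁻⁵
s = 1.54×10⁻² mol/L
[Br⁻] = 2s = 3.09×10⁻² mol/L

3.09×10⁻² M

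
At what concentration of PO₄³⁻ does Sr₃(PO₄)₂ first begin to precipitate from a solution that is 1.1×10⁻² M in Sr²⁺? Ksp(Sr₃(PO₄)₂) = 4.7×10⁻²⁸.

1.9×10⁻¹¹ M

A salt starts to precipitate once the ion product Q reaches its Ksp.
Sr₃(PO₄)₂(s) ⇌ 3 Sr²⁺(aq) + 2 PO₄³⁻(aq)
Ksp = [Sr²⁺]^3[PO₄³⁻]^2 = [PO₄³⁻]^2(1.1×10⁻²)^3
[PO₄³⁻]^2 = 4.7×10⁻²⁸ / (1.1×10⁻²)^3 = 3.5×10⁻²²
[PO₄³⁻] = 1.9×10⁻¹¹ M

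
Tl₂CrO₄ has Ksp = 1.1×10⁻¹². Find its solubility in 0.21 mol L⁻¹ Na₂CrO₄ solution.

1.1×10⁻⁶ M

Tl₂CrO₄(s) ⇌ 2 Tl⁺(aq) + CrO₄²⁻(aq)
The solution already contains CrO₄²⁻ at 0.21 mol L⁻¹. Let s be the molar solubility of Tl₂CrO₄.
[CrO₄²⁻] ≈ 0.21 mol L⁻¹ (common ion dominates); [Tl⁺] = 2s.
Ksp = [Tl⁺]^2[CrO₄²⁻] = (2s)^2(0.21)
(2s)^2 = 1.1×10⁻¹² / (0.21) = 5.2×10⁻¹²
s = 1.1×10⁻⁶ mol L⁻¹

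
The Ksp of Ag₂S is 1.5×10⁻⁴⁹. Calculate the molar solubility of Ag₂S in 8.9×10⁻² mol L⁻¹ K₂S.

Ag₂S(s) ⇌ 2 Ag⁺(aq) + S²⁻(aq)
With S²⁻ already at 8.9×10⁻² mol L⁻¹ and s small, take [S²⁻] ≈ 8.9×10⁻² mol L⁻¹ and [Ag⁺] = 2s.
Ksp = [Ag⁺]^2[S²⁻] = (2s)^2(8.9×10⁻²)
(2s)^2 = 1.5×10⁻⁴⁹ / (8.9×10⁻²) = 1.7×10⁻⁴⁸
s = 6.5×10⁻²⁵ mol L⁻¹

6.5×10⁻²⁵ M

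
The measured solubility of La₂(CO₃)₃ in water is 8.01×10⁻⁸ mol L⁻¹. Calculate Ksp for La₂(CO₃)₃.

La₂(CO₃)₃(s) ⇌ 2 La³⁺(aq) + 3 CO₃²⁻(aq)
Call the molar solubility s, so that [La³⁺] = 2s and [CO₃²⁻] = 3s.
Ksp = [La³⁺]^2[CO₃²⁻]^3 = (2s)^2 · (3s)^3 = 108s^5
Ksp = 108 × (8.01×10⁻⁸)^5 = 3.56×10⁻³⁴

Ksp = 3.56×10⁻³⁴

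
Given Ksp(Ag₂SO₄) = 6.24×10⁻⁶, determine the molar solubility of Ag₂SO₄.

1.16×10⁻² M

Ag₂SO₄(s) ⇌ 2 Ag⁺(aq) + SO₄²⁻(aq)
Let s be the molar solubility. Then [Ag⁺] = 2s and [SO₄²⁻] = s.
Ksp = [Ag⁺]^2[SO₄²⁻] = (2s)^2 · s = 4s^3
4s^3 = 6.24×10⁻⁶  ⇒  s^3 = 1.56×10⁻⁶
s = (1.56×10⁻⁶)^(1/3) = 1.16×10⁻² M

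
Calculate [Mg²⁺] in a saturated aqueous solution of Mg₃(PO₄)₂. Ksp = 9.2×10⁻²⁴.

2.9×10⁻⁵ M

Mg₃(PO₄)₂(s) ⇌ 3 Mg²⁺(aq) + 2 PO₄³⁻(aq)
For each mole of Mg₃(PO₄)₂ that dissolves per liter, [Mg²⁺] = 3s and [PO₄³⁻] = 2s; let s denote this solubility.
Ksp = [Mg²⁺]^3[PO₄³⁻]^2 = (3s)^3 · (2s)^2 = 108s^5 = 9.2×10⁻²⁴
s = 9.7×10⁻⁶ mol L⁻¹
[Mg²⁺] = 3s = 2.9×10⁻⁵ mol L⁻¹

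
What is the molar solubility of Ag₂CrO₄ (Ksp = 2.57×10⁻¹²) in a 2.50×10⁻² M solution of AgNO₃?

Ag₂CrO₄(s) ⇌ 2 Ag⁺(aq) + CrO₄²⁻(aq)
With Ag⁺ already at 2.50×10⁻² M and s small, take [Ag⁺] ≈ 2.50×10⁻² M and [CrO₄²⁻] = s.
Ksp = [Ag⁺]^2[CrO₄²⁻] = (2.50×10⁻²)^2s
s = 2.57×10⁻¹² / (2.50×10⁻²)^2 = 4.11×10⁻⁹
s = 4.11×10⁻⁹ M

4.11×10⁻⁹ M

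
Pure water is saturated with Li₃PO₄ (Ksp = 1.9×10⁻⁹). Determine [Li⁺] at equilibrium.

8.7×10⁻³ M

Li₃PO₄(s) ⇌ 3 Li⁺(aq) + PO₄³⁻(aq)
Call the molar solubility s, so that [Li⁺] = 3s and [PO₄³⁻] = s.
Ksp = [Li⁺]^3[PO₄³⁻] = (3s)^3 · s = 27s^4 = 1.9×10⁻⁹
s = 2.9×10⁻³ M
[Li⁺] = 3s = 8.7×10⁻³ M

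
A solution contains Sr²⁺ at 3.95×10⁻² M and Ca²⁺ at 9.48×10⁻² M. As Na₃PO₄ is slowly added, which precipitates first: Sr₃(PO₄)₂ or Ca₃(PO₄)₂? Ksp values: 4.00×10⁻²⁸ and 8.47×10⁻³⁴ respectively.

Ca₃(PO₄)₂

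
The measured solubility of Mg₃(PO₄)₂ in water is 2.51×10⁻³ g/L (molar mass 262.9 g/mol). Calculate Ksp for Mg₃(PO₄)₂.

Molar solubility s = (2.51×10⁻³ g/L) / (262.9 g/mol) = 9.5474×10⁻⁶ mol/L
Mg₃(PO₄)₂(s) ⇌ 3 Mg²⁺(aq) + 2 PO₄³⁻(aq)
With molar solubility s: [Mg²⁺] = 3s, [PO₄³⁻] = 2s.
Ksp = [Mg²⁺]^3[PO₄³⁻]^2 = (3s)^3 · (2s)^2 = 108s^5
Ksp = 108 × (9.5474×10⁻⁶)^5 = 8.57×10⁻²⁴

Ksp = 8.57×10⁻²⁴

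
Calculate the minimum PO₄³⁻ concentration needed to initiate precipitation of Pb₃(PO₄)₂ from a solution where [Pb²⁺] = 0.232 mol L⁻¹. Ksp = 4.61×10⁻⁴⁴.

Precipitation of each salt begins when its ion product equals Ksp.
Pb₃(PO₄)₂(s) ⇌ 3 Pb²⁺(aq) + 2 PO₄³⁻(aq)
Ksp = [Pb²⁺]^3[PO₄³⁻]^2 = [PO₄³⁻]^2(0.232)^3
[PO₄³⁻]^2 = 4.61×10⁻⁴⁴ / (0.232)^3 = 3.69×10⁻⁴²
[PO₄³⁻] = 1.92×10⁻²¹ mol L⁻¹

1.92×10⁻²¹ M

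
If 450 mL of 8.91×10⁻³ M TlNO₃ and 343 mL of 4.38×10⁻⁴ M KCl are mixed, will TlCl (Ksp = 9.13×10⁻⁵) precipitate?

After mixing, V = 450 mL + 343 mL = 793 mL.
[Tl⁺] = (8.91×10⁻³)(450)/793 = 5.06×10⁻³ M
[Cl⁻] = (4.38×10⁻⁴)(343)/793 = 1.89×10⁻⁴ M
Q = [Tl⁺][Cl⁻] = 9.58×10⁻⁷
Since Q (9.58×10⁻⁷) is less than Ksp (9.13×10⁻⁵), no TlCl precipitates.

No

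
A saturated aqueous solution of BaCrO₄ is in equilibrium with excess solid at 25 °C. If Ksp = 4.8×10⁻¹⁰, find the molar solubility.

BaCrO₄(s) ⇌ Ba²⁺(aq) + CrO₄²⁻(aq)
For each mole of BaCrO₄ that dissolves per liter, [Ba²⁺] = s and [CrO₄²⁻] = s; let s denote this solubility.
Ksp = [Ba²⁺][CrO₄²⁻] = s · s = s^2
s^2 = 4.8×10⁻¹⁰
s = 2.2×10⁻⁵ M

2.2×10⁻⁵ M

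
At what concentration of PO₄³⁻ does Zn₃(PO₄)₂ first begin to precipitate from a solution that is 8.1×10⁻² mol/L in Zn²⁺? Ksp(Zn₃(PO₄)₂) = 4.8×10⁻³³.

Each salt precipitates once Q = Ksp for that salt.
Zn₃(PO₄)₂(s) ⇌ 3 Zn²⁺(aq) + 2 PO₄³⁻(aq)
Ksp = [Zn²⁺]^3[PO₄³⁻]^2 = [PO₄³⁻]^2(8.1×10⁻²)^3
[PO₄³⁻]^2 = 4.8×10⁻³³ / (8.1×10⁻²)^3 = 9.0×10⁻³⁰
[PO₄³⁻] = 3.0×10⁻¹⁵ mol/L

3.0×10⁻¹⁵ M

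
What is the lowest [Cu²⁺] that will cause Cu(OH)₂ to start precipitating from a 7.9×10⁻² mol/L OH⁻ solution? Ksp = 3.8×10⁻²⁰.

6.1×10⁻¹⁸ M

A salt starts to precipitate once the ion product Q reaches its Ksp.
Cu(OH)₂(s) ⇌ Cu²⁺(aq) + 2 OH⁻(aq)
Ksp = [Cu²⁺][OH⁻]^2 = [Cu²⁺](7.9×10⁻²)^2
[Cu²⁺] = 3.8×10⁻²⁰ / (7.9×10⁻²)^2 = 6.1×10⁻¹⁸
[Cu²⁺] = 6.1×10⁻¹⁸ mol/L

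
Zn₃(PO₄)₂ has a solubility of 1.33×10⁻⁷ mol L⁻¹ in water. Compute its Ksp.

Zn₃(PO₄)₂(s) ⇌ 3 Zn²⁺(aq) + 2 PO₄³⁻(aq)
With molar solubility s: [Zn²⁺] = 3s, [PO₄³⁻] = 2s.
Ksp = [Zn²⁺]^3[PO₄³⁻]^2 = (3s)^3 · (2s)^2 = 108s^5
Ksp = 108 × (1.33×10⁻⁷)^5 = 4.49×10⁻³³

Ksp = 4.49×10⁻³³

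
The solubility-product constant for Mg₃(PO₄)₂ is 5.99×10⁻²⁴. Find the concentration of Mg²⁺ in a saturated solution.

2.67×10⁻⁵ M

Mg₃(PO₄)₂(s) ⇌ 3 Mg²⁺(aq) + 2 PO₄³⁻(aq)
For each mole of Mg₃(PO₄)₂ that dissolves per liter, [Mg²⁺] = 3s and [PO₄³⁻] = 2s; let s denote this solubility.
Ksp = [Mg²⁺]^3[PO₄³⁻]^2 = (3s)^3 · (2s)^2 = 108s^5 = 5.99×10⁻²⁴
s = 8.89×10⁻⁶ mol/L
[Mg²⁺] = 3s = 2.67×10⁻⁵ mol/L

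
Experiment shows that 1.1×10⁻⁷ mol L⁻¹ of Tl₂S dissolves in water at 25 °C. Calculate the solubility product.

Ksp = 5.3×10⁻²¹

Tl₂S(s) ⇌ 2 Tl⁺(aq) + S²⁻(aq)
With molar solubility s: [Tl⁺] = 2s, [S²⁻] = s.
Ksp = [Tl⁺]^2[S²⁻] = (2s)^2 · s = 4s^3
Ksp = 4 × (1.1×10⁻⁷)^3 = 5.3×10⁻²¹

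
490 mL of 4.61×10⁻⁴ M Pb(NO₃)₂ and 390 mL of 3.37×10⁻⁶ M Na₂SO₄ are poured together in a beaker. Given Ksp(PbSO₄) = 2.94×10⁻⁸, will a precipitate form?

No

Total volume after mixing = 490 + 390 = 880 mL.
[Pb²⁺] = (4.61×10⁻⁴)(490)/880 = 2.57×10⁻⁴ M
[SO₄²⁻] = (3.37×10⁻⁶)(390)/880 = 1.49×10⁻⁶ M
Q = [Pb²⁺][SO₄²⁻] = 3.83×10⁻¹⁰
Since Q (3.83×10⁻¹⁰) is less than Ksp (2.94×10⁻⁸), no PbSO₄ precipitates.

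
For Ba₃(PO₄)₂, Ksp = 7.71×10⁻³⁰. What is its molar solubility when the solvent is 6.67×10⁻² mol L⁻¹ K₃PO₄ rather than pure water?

4.00×10⁻¹⁰ M

Ba₃(PO₄)₂(s) ⇌ 3 Ba²⁺(aq) + 2 PO₄³⁻(aq)
The solution already contains PO₄³⁻ at 6.67×10⁻² mol L⁻¹. Let s be the molar solubility of Ba₃(PO₄)₂.
[PO₄³⁻] ≈ 6.67×10⁻² mol L⁻¹ (common ion dominates); [Ba²⁺] = 3s.
Ksp = [Ba²⁺]^3[PO₄³⁻]^2 = (3s)^3(6.67×10⁻²)^2
(3s)^3 = 7.71×10⁻³⁰ / (6.67×10⁻²)^2 = 1.73×10⁻²⁷
s = 4.00×10⁻¹⁰ mol L⁻¹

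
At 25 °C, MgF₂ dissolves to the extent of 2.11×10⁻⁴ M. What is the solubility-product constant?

Ksp = 3.76×10⁻¹¹

MgF₂(s) ⇌ Mg²⁺(aq) + 2 F⁻(aq)
Call the molar solubility s, so that [Mg²⁺] = s and [F⁻] = 2s.
Ksp = [Mg²⁺][F⁻]^2 = s · (2s)^2 = 4s^3
Ksp = 4 × (2.11×10⁻⁴)^3 = 3.76×10⁻¹¹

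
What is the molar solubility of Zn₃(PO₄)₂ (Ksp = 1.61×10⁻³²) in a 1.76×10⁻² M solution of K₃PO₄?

1.24×10⁻¹⁰ M

Zn₃(PO₄)₂(s) ⇌ 3 Zn²⁺(aq) + 2 PO₄³⁻(aq)
PO₄³⁻ is already present at 1.76×10⁻² M. If s mol/L of Zn₃(PO₄)₂ dissolves, [Zn²⁺] = 3s while [PO₄³⁻] ≈ 1.76×10⁻² M.
Ksp = [Zn²⁺]^3[PO₄³⁻]^2 = (3s)^3(1.76×10⁻²)^2
(3s)^3 = 1.61×10⁻³² / (1.76×10⁻²)^2 = 5.20×10⁻²⁹
s = 1.24×10⁻¹⁰ M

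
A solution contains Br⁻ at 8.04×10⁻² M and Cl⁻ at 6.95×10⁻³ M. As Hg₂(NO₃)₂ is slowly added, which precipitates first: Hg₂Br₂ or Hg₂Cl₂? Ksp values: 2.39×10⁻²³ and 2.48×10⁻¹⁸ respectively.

A salt starts to precipitate once the ion product Q reaches its Ksp.
For Hg₂Br₂: [Hg₂²⁺] = (Ksp/[Br⁻]^2) = 3.70×10⁻²¹ M
For Hg₂Cl₂: [Hg₂²⁺] = (Ksp/[Cl⁻]^2) = 5.13×10⁻¹⁴ M
Hg₂Br₂ requires the lower [Hg₂²⁺], so it precipitates first.

Hg₂Br₂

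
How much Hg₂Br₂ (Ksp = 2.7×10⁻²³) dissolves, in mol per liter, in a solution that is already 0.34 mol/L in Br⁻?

2.3×10⁻²² M

Hg₂Br₂(s) ⇌ Hg₂²⁺(aq) + 2 Br⁻(aq)
Let s be the solubility of Hg₂Br₂ here. The common ion gives [Br⁻] ≈ 0.34 mol/L, and [Hg₂²⁺] = s.
Ksp = [Hg₂²⁺][Br⁻]^2 = s(0.34)^2
s = 2.7×10⁻²³ / (0.34)^2 = 2.3×10⁻²²
s = 2.3×10⁻²² mol/L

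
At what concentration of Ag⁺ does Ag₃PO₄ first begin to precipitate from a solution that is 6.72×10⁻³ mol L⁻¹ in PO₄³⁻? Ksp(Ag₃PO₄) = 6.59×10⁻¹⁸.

9.94×10⁻⁶ M

The threshold for precipitation is Q = Ksp.
Ag₃PO₄(s) ⇌ 3 Ag⁺(aq) + PO₄³⁻(aq)
Ksp = [Ag⁺]^3[PO₄³⁻] = [Ag⁺]^3(6.72×10⁻³)
[Ag⁺]^3 = 6.59×10⁻¹⁸ / (6.72×10⁻³) = 9.81×10⁻¹⁶
[Ag⁺] = 9.94×10⁻⁶ mol L⁻¹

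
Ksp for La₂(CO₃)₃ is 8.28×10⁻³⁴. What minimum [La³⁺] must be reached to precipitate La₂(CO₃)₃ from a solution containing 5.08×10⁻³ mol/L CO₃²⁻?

7.95×10⁻¹⁴ M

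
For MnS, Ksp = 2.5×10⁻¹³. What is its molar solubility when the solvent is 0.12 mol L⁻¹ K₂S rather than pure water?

MnS(s) ⇌ Mn²⁺(aq) + S²⁻(aq)
S²⁻ is already present at 0.12 mol L⁻¹. If s mol/L of MnS dissolves, [Mn²⁺] = s while [S²⁻] ≈ 0.12 mol L⁻¹.
Ksp = [Mn²⁺][S²⁻] = s(0.12)
s = 2.5×10⁻¹³ / (0.12) = 2.1×10⁻¹²
s = 2.1×10⁻¹² mol L⁻¹

2.1×10⁻¹² M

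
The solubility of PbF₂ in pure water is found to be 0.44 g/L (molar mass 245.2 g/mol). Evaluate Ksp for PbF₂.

Ksp = 2.3×10⁻⁸

s = (0.44 g L⁻¹)/(245.2 g mol⁻¹) = 1.794×10⁻³ M
PbF₂(s) ⇌ Pb²⁺(aq) + 2 F⁻(aq)
If s mol/L of PbF₂ dissolves, [Pb²⁺] = s and [F⁻] = 2s.
Ksp = [Pb²⁺][F⁻]^2 = s · (2s)^2 = 4s^3
Ksp = 4 × (1.794×10⁻³)^3 = 2.3×10⁻⁸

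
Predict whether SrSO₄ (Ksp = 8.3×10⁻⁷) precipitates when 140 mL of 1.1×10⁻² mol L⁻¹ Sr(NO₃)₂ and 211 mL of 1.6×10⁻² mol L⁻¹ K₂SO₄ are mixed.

Total volume after mixing = 140 + 211 = 351 mL.
[Sr²⁺] = (1.1×10⁻²)(140)/351 = 4.4×10⁻³ mol L⁻¹
[SO₄²⁻] = (1.6×10⁻²)(211)/351 = 9.6×10⁻³ mol L⁻¹
Q = [Sr²⁺][SO₄²⁻] = 4.2×10⁻⁵
Q = 4.2×10⁻⁵ > Ksp = 8.3×10⁻⁷, so the solution is supersaturated and SrSO₄ precipitates.

Yes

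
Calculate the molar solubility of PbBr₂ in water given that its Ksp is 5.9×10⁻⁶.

1.1×10⁻² M

PbBr₂(s) ⇌ Pb²⁺(aq) + 2 Br⁻(aq)
For each mole of PbBr₂ that dissolves per liter, [Pb²⁺] = s and [Br⁻] = 2s; let s denote this solubility.
Ksp = [Pb²⁺][Br⁻]^2 = s · (2s)^2 = 4s^3
4s^3 = 5.9×10⁻⁶  ⇒  s^3 = 1.5×10⁻⁶
Taking the 3rd root, s = 1.1×10⁻² mol L⁻¹.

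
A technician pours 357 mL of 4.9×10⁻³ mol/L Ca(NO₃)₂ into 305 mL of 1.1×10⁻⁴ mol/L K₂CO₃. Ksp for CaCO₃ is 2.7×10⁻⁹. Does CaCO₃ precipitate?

After mixing, V = 357 mL + 305 mL = 662 mL.
[Ca²⁺] = (4.9×10⁻³)(357)/662 = 2.6×10⁻³ mol/L
[CO₃²⁻] = (1.1×10⁻⁴)(305)/662 = 5.1×10⁻⁵ mol/L
Q = [Ca²⁺][CO₃²⁻] = 1.3×10⁻⁷
Because Q > Ksp (1.3×10⁻⁷ vs 2.7×10⁻⁹), a precipitate of CaCO₃ forms.

Yes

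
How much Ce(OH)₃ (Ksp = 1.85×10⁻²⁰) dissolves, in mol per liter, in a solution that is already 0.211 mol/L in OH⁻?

Ce(OH)₃(s) ⇌ Ce³⁺(aq) + 3 OH⁻(aq)
OH⁻ is already present at 0.211 mol/L. If s mol/L of Ce(OH)₃ dissolves, [Ce³⁺] = s while [OH⁻] ≈ 0.211 mol/L.
Ksp = [Ce³⁺][OH⁻]^3 = s(0.211)^3
s = 1.85×10⁻²⁰ / (0.211)^3 = 1.97×10⁻¹⁸
s = 1.97×10⁻¹⁸ mol/L

1.97×10⁻¹⁸ M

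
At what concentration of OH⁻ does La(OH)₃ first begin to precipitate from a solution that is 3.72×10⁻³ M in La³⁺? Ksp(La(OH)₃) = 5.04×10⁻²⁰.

2.38×10⁻⁶ M

A salt starts to precipitate once the ion product Q reaches its Ksp.
La(OH)₃(s) ⇌ La³⁺(aq) + 3 OH⁻(aq)
Ksp = [La³⁺][OH⁻]^3 = [OH⁻]^3(3.72×10⁻³)
[OH⁻]^3 = 5.04×10⁻²⁰ / (3.72×10⁻³) = 1.35×10⁻¹⁷
[OH⁻] = 2.38×10⁻⁶ M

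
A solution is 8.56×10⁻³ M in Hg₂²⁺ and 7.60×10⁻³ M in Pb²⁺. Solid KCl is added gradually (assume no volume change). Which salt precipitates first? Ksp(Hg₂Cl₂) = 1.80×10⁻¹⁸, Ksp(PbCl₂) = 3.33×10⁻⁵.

The threshold for precipitation is Q = Ksp.
For Hg₂Cl₂: [Cl⁻] = (Ksp/[Hg₂²⁺])^(1/2) = 1.45×10⁻⁸ M
For PbCl₂: [Cl⁻] = (Ksp/[Pb²⁺])^(1/2) = 6.62×10⁻² M
The smaller threshold [Cl⁻] is reached first, so Hg₂Cl₂ precipitates first.

Hg₂Cl₂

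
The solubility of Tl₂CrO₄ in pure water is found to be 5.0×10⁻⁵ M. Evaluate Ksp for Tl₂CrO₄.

Ksp = 5.0×10⁻¹³

Tl₂CrO₄(s) ⇌ 2 Tl⁺(aq) + CrO₄²⁻(aq)
Let s be the molar solubility. Then [Tl⁺] = 2s and [CrO₄²⁻] = s.
Ksp = [Tl⁺]^2[CrO₄²⁻] = (2s)^2 · s = 4s^3
Ksp = 4 × (5.0×10⁻⁵)^3 = 5.0×10⁻¹³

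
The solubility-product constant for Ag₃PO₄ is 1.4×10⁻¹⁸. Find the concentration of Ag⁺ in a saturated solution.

Ag₃PO₄(s) ⇌ 3 Ag⁺(aq) + PO₄³⁻(aq)
With molar solubility s: [Ag⁺] = 3s, [PO₄³⁻] = s.
Ksp = [Ag⁺]^3[PO₄³⁻] = (3s)^3 · s = 27s^4 = 1.4×10⁻¹⁸
s = 1.5×10⁻⁵ M
[Ag⁺] = 3s = 4.5×10⁻⁵ M

4.5×10⁻⁵ M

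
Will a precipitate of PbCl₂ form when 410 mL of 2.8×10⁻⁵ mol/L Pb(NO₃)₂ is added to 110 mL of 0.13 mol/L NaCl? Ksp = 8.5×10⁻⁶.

Total volume after mixing = 410 + 110 = 520 mL.
[Pb²⁺] = (2.8×10⁻⁵)(410)/520 = 2.2×10⁻⁵ mol/L
[Cl⁻] = (0.13)(110)/520 = 2.8×10⁻² mol/L
Q = [Pb²⁺][Cl⁻]^2 = 1.7×10⁻⁸
Q = 1.7×10⁻⁸ < Ksp = 8.5×10⁻⁶, so the solution is unsaturated and no precipitate forms.

No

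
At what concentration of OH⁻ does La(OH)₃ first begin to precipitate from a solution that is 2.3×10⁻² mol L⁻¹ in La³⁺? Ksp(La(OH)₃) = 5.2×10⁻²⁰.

1.3×10⁻⁶ M

The threshold for precipitation is Q = Ksp.
La(OH)₃(s) ⇌ La³⁺(aq) + 3 OH⁻(aq)
Ksp = [La³⁺][OH⁻]^3 = [OH⁻]^3(2.3×10⁻²)
[OH⁻]^3 = 5.2×10⁻²⁰ / (2.3×10⁻²) = 2.3×10⁻¹⁸
[OH⁻] = 1.3×10⁻⁶ mol L⁻¹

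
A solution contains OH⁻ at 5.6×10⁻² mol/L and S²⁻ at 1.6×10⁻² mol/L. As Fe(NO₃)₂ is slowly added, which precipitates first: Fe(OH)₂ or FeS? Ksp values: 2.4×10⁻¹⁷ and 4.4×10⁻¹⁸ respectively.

FeS

A salt starts to precipitate once the ion product Q reaches its Ksp.
For Fe(OH)₂: [Fe²⁺] = (Ksp/[OH⁻]^2) = 7.7×10⁻¹⁵ mol/L
For FeS: [Fe²⁺] = (Ksp/[S²⁻]) = 2.8×10⁻¹⁶ mol/L
The smaller threshold [Fe²⁺] is reached first, so FeS precipitates first.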